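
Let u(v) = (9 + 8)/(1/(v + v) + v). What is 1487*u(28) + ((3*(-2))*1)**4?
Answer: 3449048/1569 ≈ 2198.2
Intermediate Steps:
u(v) = 17/(v + 1/(2*v)) (u(v) = 17/(1/(2*v) + v) = 17/(v + 1/(2*v)))
1487*u(28) + ((3*(-2))*1)**4 = 1487*(34*28/(1 + 2*28**2)) + ((3*(-2))*1)**4 = 1487*(34*28/(1 + 2*784)) + (-6*1)**4 = 1487*(34*28/(1 + 1568)) + (-6)**4 = 1487*(34*28/1569) + 1296 = 1487*(34*28*(1/1569)) + 1296 = 1487*(952/1569) + 1296 = 1415624/1569 + 1296 = 3449048/1569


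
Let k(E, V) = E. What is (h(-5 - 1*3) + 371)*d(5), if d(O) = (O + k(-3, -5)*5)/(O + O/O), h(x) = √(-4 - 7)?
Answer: -1855/3 - 5*I*√11/3 ≈ -618.33 - 5.5277*I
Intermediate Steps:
h(x) = I*√11 (h(x) = √(-11) = I*√11)
d(O) = (-15 + O)/(1 + O) (d(O) = (O - 3*5)/(O + O/O) = (O - 15)/(O + 1) = (-15 + O)/(1 + O))
(h(-5 - 1*3) + 371)*d(5) = (I*√11 + 371)*((-15 + 5)/(1 + 5)) = (371 + I*√11)*(-10/6) = (371 + I*√11)*((⅙)*(-10)) = (371 + I*√11)*(-5/3) = -1855/3 - 5*I*√11/3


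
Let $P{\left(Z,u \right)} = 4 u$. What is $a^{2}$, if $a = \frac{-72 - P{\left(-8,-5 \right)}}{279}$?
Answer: $\frac{2704}{77841} \approx 0.034737$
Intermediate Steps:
$a = - \frac{52}{279}$ ($a = \frac{-72 - 4 \left(-5\right)}{279} = \left(-72 - -20\right) \frac{1}{279} = \left(-72 + 20\right) \frac{1}{279} = \left(-52\right) \frac{1}{279} = - \frac{52}{279} \approx -0.18638$)
$a^{2} = \left(- \frac{52}{279}\right)^{2} = \frac{2704}{77841}$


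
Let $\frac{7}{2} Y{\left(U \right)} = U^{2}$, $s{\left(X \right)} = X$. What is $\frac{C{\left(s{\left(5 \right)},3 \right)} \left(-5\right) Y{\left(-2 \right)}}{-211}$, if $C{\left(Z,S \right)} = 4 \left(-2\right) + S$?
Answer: $- \frac{200}{1477} \approx -0.13541$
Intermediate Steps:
$C{\left(Z,S \right)} = -8 + S$
$Y{\left(U \right)} = \frac{2 U^{2}}{7}$
$\frac{C{\left(s{\left(5 \right)},3 \right)} \left(-5\right) Y{\left(-2 \right)}}{-211} = \frac{\left(-8 + 3\right) \left(-5\right) \frac{2 \left(-2\right)^{2}}{7}}{-211} = - \frac{\left(-5\right) \left(-5\right) \frac{2}{7} \cdot 4}{211} = - \frac{25 \cdot \frac{8}{7}}{211} = \left(- \frac{1}{211}\right) \frac{200}{7} = - \frac{200}{1477}$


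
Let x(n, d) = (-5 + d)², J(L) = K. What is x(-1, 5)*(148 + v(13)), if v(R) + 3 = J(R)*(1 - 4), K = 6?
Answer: 0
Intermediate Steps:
J(L) = 6
v(R) = -21 (v(R) = -3 + 6*(1 - 4) = -3 + 6*(-3) = -3 - 18 = -21)
x(-1, 5)*(148 + v(13)) = (-5 + 5)²*(148 - 21) = 0²*127 = 0*127 = 0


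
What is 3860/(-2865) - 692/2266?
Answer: -1072934/649209 ≈ -1.6527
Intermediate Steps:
3860/(-2865) - 692/2266 = 3860*(-1/2865) - 692*1/2266 = -772/573 - 346/1133 = -1072934/649209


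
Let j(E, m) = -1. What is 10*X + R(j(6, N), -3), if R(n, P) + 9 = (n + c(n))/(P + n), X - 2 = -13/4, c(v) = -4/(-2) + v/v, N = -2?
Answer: -22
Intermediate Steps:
c(v) = 3 (c(v) = -4*(-½) + 1 = 2 + 1 = 3)
X = -5/4 (X = 2 - 13/4 = -5/4 ≈ -1.2500)
R(n, P) = -9 + (3 + n)/(P + n) (R(n, P) = -9 + (n + 3)/(P + n) = -9 + (3 + n)/(P + n))
10*X + R(j(6, N), -3) = 10*(-5/4) + (3 - 9*(-3) - 8*(-1))/(-3 - 1) = -25/2 + (3 + 27 + 8)/(-4) = -25/2 - ¼*38 = -25/2 - 19/2 = -22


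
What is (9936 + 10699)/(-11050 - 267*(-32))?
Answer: -20635/2506 ≈ -8.2342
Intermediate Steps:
(9936 + 10699)/(-11050 - 267*(-32)) = 20635/(-11050 + 8544) = 20635/(-2506) = 20635*(-1/2506) = -20635/2506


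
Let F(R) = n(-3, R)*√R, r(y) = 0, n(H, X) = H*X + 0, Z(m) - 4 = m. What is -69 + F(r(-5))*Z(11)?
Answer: -69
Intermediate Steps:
Z(m) = 4 + m
n(H, X) = H*X
F(R) = -3*R^(3/2) (F(R) = (-3*R)*√R = -3*R^(3/2))
-69 + F(r(-5))*Z(11) = -69 + (-3*0^(3/2))*(4 + 11) = -69 - 3*0*15 = -69 + 0*15 = -69 + 0 = -69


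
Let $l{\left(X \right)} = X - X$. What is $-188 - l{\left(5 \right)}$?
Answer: $-188$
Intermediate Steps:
$l{\left(X \right)} = 0$
$-188 - l{\left(5 \right)} = -188 - 0 = -188 + 0 = -188$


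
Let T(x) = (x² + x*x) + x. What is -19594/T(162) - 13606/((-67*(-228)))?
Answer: -84639487/67023450 ≈ -1.2628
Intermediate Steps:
T(x) = x + 2*x² (T(x) = (x² + x²) + x = 2*x² + x = x + 2*x²)
-19594/T(162) - 13606/((-67*(-228))) = -19594*1/(162*(1 + 2*162)) - 13606/((-67*(-228))) = -19594*1/(162*(1 + 324)) - 13606/15276 = -19594/(162*325) - 13606*1/15276 = -19594/52650 - 6803/7638 = -19594*1/52650 - 6803/7638 = -9797/26325 - 6803/7638 = -84639487/67023450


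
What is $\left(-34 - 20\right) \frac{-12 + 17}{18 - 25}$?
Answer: $\frac{270}{7} \approx 38.571$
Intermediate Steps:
$\left(-34 - 20\right) \frac{-12 + 17}{18 - 25} = - 54 \frac{5}{-7} = - 54 \cdot 5 \left(- \frac{1}{7}\right) = \left(-54\right) \left(- \frac{5}{7}\right) = \frac{270}{7}$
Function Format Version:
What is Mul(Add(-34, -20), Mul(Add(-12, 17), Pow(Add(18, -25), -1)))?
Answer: Rational(270, 7) ≈ 38.571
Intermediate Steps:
Mul(Add(-34, -20), Mul(Add(-12, 17), Pow(Add(18, -25), -1))) = Mul(-54, Mul(5, Pow(-7, -1))) = Mul(-54, Mul(5, Rational(-1, 7))) = Mul(-54, Rational(-5, 7)) = Rational(270, 7)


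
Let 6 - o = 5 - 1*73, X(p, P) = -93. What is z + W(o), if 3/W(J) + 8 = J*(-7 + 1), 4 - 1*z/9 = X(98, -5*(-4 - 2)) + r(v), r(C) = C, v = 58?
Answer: 158649/452 ≈ 350.99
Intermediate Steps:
z = 351 (z = 36 - 9*(-93 + 58) = 36 - 9*(-35) = 36 + 315 = 351)
o = 74 (o = 6 - (5 - 1*73) = 6 - (5 - 73) = 6 - 1*(-68) = 6 + 68 = 74)
W(J) = 3/(-8 - 6*J) (W(J) = 3/(-8 + J*(-7 + 1)) = 3/(-8 + J*(-6)) = 3/(-8 - 6*J))
z + W(o) = 351 - 3/(8 + 6*74) = 351 - 3/(8 + 444) = 351 - 3/452 = 158649/452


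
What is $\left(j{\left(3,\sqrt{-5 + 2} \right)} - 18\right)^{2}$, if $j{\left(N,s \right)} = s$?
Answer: $\left(18 - i \sqrt{3}\right)^{2} \approx 321.0 - 62.354 i$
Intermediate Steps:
$\left(j{\left(3,\sqrt{-5 + 2} \right)} - 18\right)^{2} = \left(\sqrt{-5 + 2} - 18\right)^{2} = \left(\sqrt{-3} - 18\right)^{2} = \left(i \sqrt{3} - 18\right)^{2} = \left(-18 + i \sqrt{3}\right)^{2}$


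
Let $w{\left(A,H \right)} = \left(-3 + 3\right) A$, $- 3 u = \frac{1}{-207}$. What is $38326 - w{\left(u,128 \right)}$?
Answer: $38326$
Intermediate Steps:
$u = \frac{1}{621}$ ($u = - \frac{1}{3 \left(-207\right)} = \left(- \frac{1}{3}\right) \left(- \frac{1}{207}\right) = \frac{1}{621} \approx 0.0016103$)
$w{\left(A,H \right)} = 0$ ($w{\left(A,H \right)} = 0 A = 0$)
$38326 - w{\left(u,128 \right)} = 38326 - 0 = 38326 + 0 = 38326$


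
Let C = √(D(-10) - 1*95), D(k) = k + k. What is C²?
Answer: -115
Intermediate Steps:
D(k) = 2*k
C = I*√115 (C = √(2*(-10) - 1*95) = √(-20 - 95) = √(-115) = I*√115 ≈ 10.724*I)
C² = (I*√115)² = -115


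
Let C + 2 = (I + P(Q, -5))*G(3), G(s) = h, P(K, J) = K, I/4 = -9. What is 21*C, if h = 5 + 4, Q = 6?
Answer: -5712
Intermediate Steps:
h = 9
I = -36 (I = 4*(-9) = -36)
G(s) = 9
C = -272 (C = -2 + (-36 + 6)*9 = -2 - 30*9 = -2 - 270 = -272)
21*C = 21*(-272) = -5712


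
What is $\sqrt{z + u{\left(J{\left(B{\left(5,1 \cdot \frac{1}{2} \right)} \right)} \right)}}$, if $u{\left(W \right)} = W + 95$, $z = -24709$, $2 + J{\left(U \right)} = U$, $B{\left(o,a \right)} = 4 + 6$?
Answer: $3 i \sqrt{2734} \approx 156.86 i$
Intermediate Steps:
$B{\left(o,a \right)} = 10$
$J{\left(U \right)} = -2 + U$
$u{\left(W \right)} = 95 + W$
$\sqrt{z + u{\left(J{\left(B{\left(5,1 \cdot \frac{1}{2} \right)} \right)} \right)}} = \sqrt{-24709 + \left(95 + \left(-2 + 10\right)\right)} = \sqrt{-24709 + \left(95 + 8\right)} = \sqrt{-24709 + 103} = \sqrt{-24606} = 3 i \sqrt{2734}$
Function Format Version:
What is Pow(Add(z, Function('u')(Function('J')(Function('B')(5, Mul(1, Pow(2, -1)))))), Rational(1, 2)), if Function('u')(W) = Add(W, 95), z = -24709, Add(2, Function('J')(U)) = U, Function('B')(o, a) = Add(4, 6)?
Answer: Mul(3, I, Pow(2734, Rational(1, 2))) ≈ Mul(156.86, I)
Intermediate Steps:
Function('B')(o, a) = 10
Function('J')(U) = Add(-2, U)
Function('u')(W) = Add(95, W)
Pow(Add(z, Function('u')(Function('J')(Function('B')(5, Mul(1, Pow(2, -1)))))), Rational(1, 2)) = Pow(Add(-24709, Add(95, Add(-2, 10))), Rational(1, 2)) = Pow(Add(-24709, Add(95, 8)), Rational(1, 2)) = Pow(Add(-24709, 103), Rational(1, 2)) = Pow(-24606, Rational(1, 2)) = Mul(3, I, Pow(2734, Rational(1, 2)))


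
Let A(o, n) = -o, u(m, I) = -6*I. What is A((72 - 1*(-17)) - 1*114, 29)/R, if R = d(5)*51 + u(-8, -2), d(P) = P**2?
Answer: 25/1287 ≈ 0.019425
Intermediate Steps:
R = 1287 (R = 5**2*51 - 6*(-2) = 25*51 + 12 = 1275 + 12 = 1287)
A((72 - 1*(-17)) - 1*114, 29)/R = -((72 - 1*(-17)) - 1*114)/1287 = -((72 + 17) - 114)*(1/1287) = -(89 - 114)*(1/1287) = -1*(-25)*(1/1287) = 25*(1/1287) = 25/1287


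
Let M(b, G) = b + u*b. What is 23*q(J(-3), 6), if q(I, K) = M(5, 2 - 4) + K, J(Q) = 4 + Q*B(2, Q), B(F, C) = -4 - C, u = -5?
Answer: -322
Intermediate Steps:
M(b, G) = -4*b (M(b, G) = b - 5*b = -4*b)
J(Q) = 4 + Q*(-4 - Q)
q(I, K) = -20 + K (q(I, K) = -4*5 + K = -20 + K)
23*q(J(-3), 6) = 23*(-20 + 6) = 23*(-14) = -322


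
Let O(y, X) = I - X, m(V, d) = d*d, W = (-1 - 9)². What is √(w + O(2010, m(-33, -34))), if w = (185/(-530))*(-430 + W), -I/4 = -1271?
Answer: √11357317/53 ≈ 63.586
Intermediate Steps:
I = 5084 (I = -4*(-1271) = 5084)
W = 100 (W = (-10)² = 100)
m(V, d) = d²
O(y, X) = 5084 - X
w = 6105/53 (w = (185/(-530))*(-430 + 100) = (185*(-1/530))*(-330) = -37/106*(-330) = 6105/53 ≈ 115.19)
√(w + O(2010, m(-33, -34))) = √(6105/53 + (5084 - 1*(-34)²)) = √(6105/53 + (5084 - 1*1156)) = √(6105/53 + (5084 - 1156)) = √(6105/53 + 3928) = √(214289/53) = √11357317/53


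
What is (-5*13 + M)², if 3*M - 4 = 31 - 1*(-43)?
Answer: 1521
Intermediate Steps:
M = 26 (M = 4/3 + (31 - 1*(-43))/3 = 4/3 + (31 + 43)/3 = 4/3 + (⅓)*74 = 4/3 + 74/3 = 26)
(-5*13 + M)² = (-5*13 + 26)² = (-65 + 26)² = (-39)² = 1521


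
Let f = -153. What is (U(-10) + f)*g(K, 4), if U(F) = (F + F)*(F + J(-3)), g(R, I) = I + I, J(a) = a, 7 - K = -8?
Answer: 856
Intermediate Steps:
K = 15 (K = 7 - 1*(-8) = 7 + 8 = 15)
g(R, I) = 2*I
U(F) = 2*F*(-3 + F) (U(F) = (F + F)*(F - 3) = (2*F)*(-3 + F) = 2*F*(-3 + F))
(U(-10) + f)*g(K, 4) = (2*(-10)*(-3 - 10) - 153)*(2*4) = (2*(-10)*(-13) - 153)*8 = (260 - 153)*8 = 107*8 = 856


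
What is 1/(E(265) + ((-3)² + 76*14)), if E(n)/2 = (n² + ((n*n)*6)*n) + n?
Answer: 1/223457553 ≈ 4.4751e-9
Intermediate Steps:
E(n) = 2*n + 2*n² + 12*n³ (E(n) = 2*((n² + ((n*n)*6)*n) + n) = 2*((n² + (n²*6)*n) + n) = 2*((n² + (6*n²)*n) + n) = 2*((n² + 6*n³) + n) = 2*(n + n² + 6*n³) = 2*n + 2*n² + 12*n³)
1/(E(265) + ((-3)² + 76*14)) = 1/(2*265*(1 + 265 + 6*265²) + ((-3)² + 76*14)) = 1/(2*265*(1 + 265 + 6*70225) + (9 + 1064)) = 1/(2*265*(1 + 265 + 421350) + 1073) = 1/(2*265*421616 + 1073) = 1/(223456480 + 1073) = 1/223457553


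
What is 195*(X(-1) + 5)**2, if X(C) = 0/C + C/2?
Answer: 15795/4 ≈ 3948.8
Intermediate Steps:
X(C) = C/2 (X(C) = 0 + C*(1/2) = 0 + C/2 = C/2)
195*(X(-1) + 5)**2 = 195*((1/2)*(-1) + 5)**2 = 195*(-1/2 + 5)**2 = 195*(9/2)**2 = 195*(81/4) = 15795/4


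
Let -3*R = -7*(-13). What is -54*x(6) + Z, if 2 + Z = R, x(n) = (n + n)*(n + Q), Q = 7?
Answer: -25369/3 ≈ -8456.3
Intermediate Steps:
x(n) = 2*n*(7 + n) (x(n) = (n + n)*(n + 7) = (2*n)*(7 + n) = 2*n*(7 + n))
R = -91/3 (R = -(-7)*(-13)/3 = -⅓*91 = -91/3 ≈ -30.333)
Z = -97/3 (Z = -2 - 91/3 = -97/3 ≈ -32.333)
-54*x(6) + Z = -108*6*(7 + 6) - 97/3 = -108*6*13 - 97/3 = -54*156 - 97/3 = -8424 - 97/3 = -25369/3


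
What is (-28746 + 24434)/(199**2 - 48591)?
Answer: 2156/4495 ≈ 0.47964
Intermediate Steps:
(-28746 + 24434)/(199**2 - 48591) = -4312/(39601 - 48591) = -4312/(-8990) = -4312*(-1/8990) = 2156/4495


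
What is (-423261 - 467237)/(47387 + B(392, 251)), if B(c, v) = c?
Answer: -890498/47779 ≈ -18.638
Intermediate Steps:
(-423261 - 467237)/(47387 + B(392, 251)) = (-423261 - 467237)/(47387 + 392) = -890498/47779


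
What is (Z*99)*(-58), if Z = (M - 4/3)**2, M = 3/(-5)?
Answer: -536558/25 ≈ -21462.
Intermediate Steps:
M = -3/5 (M = 3*(-1/5) = -3/5 ≈ -0.60000)
Z = 841/225 (Z = (-3/5 - 4/3)**2 = (-29/15)**2 = 841/225 ≈ 3.7378)
(Z*99)*(-58) = ((841/225)*99)*(-58) = (9251/25)*(-58) = -536558/25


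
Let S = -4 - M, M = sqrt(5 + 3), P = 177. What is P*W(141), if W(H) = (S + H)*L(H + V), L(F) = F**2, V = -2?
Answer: 468514929 - 6839634*sqrt(2) ≈ 4.5884e+8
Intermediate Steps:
M = 2*sqrt(2) (M = sqrt(8) = 2*sqrt(2) ≈ 2.8284)
S = -4 - 2*sqrt(2) ≈ -6.8284
W(H) = (-2 + H)**2*(-4 + H - 2*sqrt(2)) (W(H) = ((-4 - 2*sqrt(2)) + H)*(H - 2)**2 = (-4 + H - 2*sqrt(2))*(-2 + H)**2 = (-2 + H)**2*(-4 + H - 2*sqrt(2)))
P*W(141) = 177*((-2 + 141)**2*(-4 + 141 - 2*sqrt(2))) = 177*(139**2*(137 - 2*sqrt(2))) = 177*(19321*(137 - 2*sqrt(2))) = 177*(2646977 - 38642*sqrt(2)) = 468514929 - 6839634*sqrt(2)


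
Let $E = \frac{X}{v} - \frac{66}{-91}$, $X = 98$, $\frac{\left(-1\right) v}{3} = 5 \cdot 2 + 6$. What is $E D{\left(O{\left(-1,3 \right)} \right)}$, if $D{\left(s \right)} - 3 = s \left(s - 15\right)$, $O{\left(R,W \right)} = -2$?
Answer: $- \frac{106375}{2184} \approx -48.706$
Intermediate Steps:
$v = -48$ ($v = - 3 \left(5 \cdot 2 + 6\right) = - 3 \left(10 + 6\right) = \left(-3\right) 16 = -48$)
$E = - \frac{2875}{2184}$ ($E = \frac{98}{-48} - \frac{66}{-91} = 98 \left(- \frac{1}{48}\right) - - \frac{66}{91} = - \frac{49}{24} + \frac{66}{91} = - \frac{2875}{2184} \approx -1.3164$)
$D{\left(s \right)} = 3 + s \left(-15 + s\right)$ ($D{\left(s \right)} = 3 + s \left(s - 15\right) = 3 + s \left(-15 + s\right)$)
$E D{\left(O{\left(-1,3 \right)} \right)} = - \frac{2875 \left(3 + \left(-2\right)^{2} - -30\right)}{2184} = - \frac{2875 \left(3 + 4 + 30\right)}{2184} = \left(- \frac{2875}{2184}\right) 37 = - \frac{106375}{2184}$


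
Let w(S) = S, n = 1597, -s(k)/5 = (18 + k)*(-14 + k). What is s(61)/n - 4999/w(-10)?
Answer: 7797753/15970 ≈ 488.27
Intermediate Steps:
s(k) = -5*(-14 + k)*(18 + k) (s(k) = -5*(18 + k)*(-14 + k) = -5*(-14 + k)*(18 + k))
s(61)/n - 4999/w(-10) = (1260 - 20*61 - 5*61**2)/1597 - 4999/(-10) = (1260 - 1220 - 5*3721)*(1/1597) - 4999*(-1/10) = (1260 - 1220 - 18605)*(1/1597) + 4999/10 = -18565*1/1597 + 4999/10 = -18565/1597 + 4999/10 = 7797753/15970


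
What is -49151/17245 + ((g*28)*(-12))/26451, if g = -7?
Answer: -419844287/152049165 ≈ -2.7612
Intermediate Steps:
-49151/17245 + ((g*28)*(-12))/26451 = -49151/17245 + (-7*28*(-12))/26451 = -49151*1/17245 - 196*(-12)*(1/26451) = -49151/17245 + 2352*(1/26451) = -49151/17245 + 784/8817 = -419844287/152049165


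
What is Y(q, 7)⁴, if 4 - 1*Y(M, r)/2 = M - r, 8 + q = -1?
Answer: 2560000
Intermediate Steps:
q = -9 (q = -8 - 1 = -9)
Y(M, r) = 8 - 2*M + 2*r (Y(M, r) = 8 - 2*(M - r) = 8 + (-2*M + 2*r) = 8 - 2*M + 2*r)
Y(q, 7)⁴ = (8 - 2*(-9) + 2*7)⁴ = (8 + 18 + 14)⁴ = 40⁴ = 2560000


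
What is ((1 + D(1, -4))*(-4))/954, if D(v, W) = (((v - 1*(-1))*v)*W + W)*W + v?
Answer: -100/477 ≈ -0.20964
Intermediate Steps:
D(v, W) = v + W*(W + W*v*(1 + v)) (D(v, W) = (((v + 1)*v)*W + W)*W + v = (((1 + v)*v)*W + W)*W + v = ((v*(1 + v))*W + W)*W + v = (W*v*(1 + v) + W)*W + v = (W + W*v*(1 + v))*W + v = W*(W + W*v*(1 + v)) + v = v + W*(W + W*v*(1 + v)))
((1 + D(1, -4))*(-4))/954 = ((1 + (1 + (-4)**2 + 1*(-4)**2 + (-4)**2*1**2))*(-4))/954 = ((1 + (1 + 16 + 1*16 + 16*1))*(-4))*(1/954) = ((1 + (1 + 16 + 16 + 16))*(-4))*(1/954) = ((1 + 49)*(-4))*(1/954) = (50*(-4))*(1/954) = -200*1/954 = -100/477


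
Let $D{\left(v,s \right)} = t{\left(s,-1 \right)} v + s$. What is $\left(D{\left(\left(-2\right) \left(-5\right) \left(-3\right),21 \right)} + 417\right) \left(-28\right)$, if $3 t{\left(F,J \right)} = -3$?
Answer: $-13104$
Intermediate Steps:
$t{\left(F,J \right)} = -1$ ($t{\left(F,J \right)} = \frac{1}{3} \left(-3\right) = -1$)
$D{\left(v,s \right)} = s - v$ ($D{\left(v,s \right)} = - v + s = s - v$)
$\left(D{\left(\left(-2\right) \left(-5\right) \left(-3\right),21 \right)} + 417\right) \left(-28\right) = \left(\left(21 - \left(-2\right) \left(-5\right) \left(-3\right)\right) + 417\right) \left(-28\right) = \left(\left(21 - 10 \left(-3\right)\right) + 417\right) \left(-28\right) = \left(\left(21 - -30\right) + 417\right) \left(-28\right) = \left(\left(21 + 30\right) + 417\right) \left(-28\right) = \left(51 + 417\right) \left(-28\right) = 468 \left(-28\right) = -13104$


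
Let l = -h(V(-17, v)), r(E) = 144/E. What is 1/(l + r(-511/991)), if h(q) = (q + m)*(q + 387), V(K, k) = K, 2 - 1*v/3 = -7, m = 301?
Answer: -511/53838584 ≈ -9.4913e-6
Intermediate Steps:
v = 27 (v = 6 - 3*(-7) = 6 + 21 = 27)
h(q) = (301 + q)*(387 + q) (h(q) = (q + 301)*(q + 387) = (301 + q)*(387 + q))
l = -105080 (l = -(116487 + (-17)² + 688*(-17)) = -(116487 + 289 - 11696) = -1*105080 = -105080)
1/(l + r(-511/991)) = 1/(-105080 + 144/((-511/991))) = 1/(-105080 + 144/((-511*1/991))) = 1/(-105080 + 144/(-511/991)) = 1/(-105080 + 144*(-991/511)) = 1/(-105080 - 142704/511) = 1/(-53838584/511) = -511/53838584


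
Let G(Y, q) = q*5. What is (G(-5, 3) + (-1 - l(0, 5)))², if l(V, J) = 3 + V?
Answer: 121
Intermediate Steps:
G(Y, q) = 5*q
(G(-5, 3) + (-1 - l(0, 5)))² = (5*3 + (-1 - (3 + 0)))² = (15 + (-1 - 1*3))² = (15 + (-1 - 3))² = (15 - 4)² = 11² = 121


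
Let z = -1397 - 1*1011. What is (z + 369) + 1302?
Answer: -737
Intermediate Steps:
z = -2408 (z = -1397 - 1011 = -2408)
(z + 369) + 1302 = (-2408 + 369) + 1302 = -2039 + 1302 = -737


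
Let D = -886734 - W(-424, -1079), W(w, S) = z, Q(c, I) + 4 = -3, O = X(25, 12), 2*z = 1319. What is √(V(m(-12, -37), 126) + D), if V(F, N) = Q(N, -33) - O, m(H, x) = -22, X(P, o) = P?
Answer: I*√3549702/2 ≈ 942.03*I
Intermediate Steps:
z = 1319/2 (z = (½)*1319 = 1319/2 ≈ 659.50)
O = 25
Q(c, I) = -7 (Q(c, I) = -4 - 3 = -7)
W(w, S) = 1319/2
V(F, N) = -32 (V(F, N) = -7 - 1*25 = -7 - 25 = -32)
D = -1774787/2 (D = -886734 - 1*1319/2 = -886734 - 1319/2 = -1774787/2 ≈ -8.8739e+5)
√(V(m(-12, -37), 126) + D) = √(-32 - 1774787/2) = √(-1774851/2) = I*√3549702/2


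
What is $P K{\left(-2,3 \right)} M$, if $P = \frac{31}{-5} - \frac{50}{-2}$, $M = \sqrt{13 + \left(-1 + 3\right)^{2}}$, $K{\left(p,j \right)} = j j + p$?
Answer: $\frac{658 \sqrt{17}}{5} \approx 542.6$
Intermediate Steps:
$K{\left(p,j \right)} = p + j^{2}$ ($K{\left(p,j \right)} = j^{2} + p = p + j^{2}$)
$M = \sqrt{17}$ ($M = \sqrt{13 + 2^{2}} = \sqrt{13 + 4} = \sqrt{17} \approx 4.1231$)
$P = \frac{94}{5}$ ($P = 31 \left(- \frac{1}{5}\right) - -25 = - \frac{31}{5} + 25 = \frac{94}{5} \approx 18.8$)
$P K{\left(-2,3 \right)} M = \frac{94 \left(-2 + 3^{2}\right) \sqrt{17}}{5} = \frac{94 \left(-2 + 9\right) \sqrt{17}}{5} = \frac{94 \cdot 7 \sqrt{17}}{5} = \frac{658 \sqrt{17}}{5}$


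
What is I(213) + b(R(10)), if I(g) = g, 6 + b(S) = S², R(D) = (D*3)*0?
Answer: 207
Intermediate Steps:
R(D) = 0 (R(D) = (3*D)*0 = 0)
b(S) = -6 + S²
I(213) + b(R(10)) = 213 + (-6 + 0²) = 213 + (-6 + 0) = 213 - 6 = 207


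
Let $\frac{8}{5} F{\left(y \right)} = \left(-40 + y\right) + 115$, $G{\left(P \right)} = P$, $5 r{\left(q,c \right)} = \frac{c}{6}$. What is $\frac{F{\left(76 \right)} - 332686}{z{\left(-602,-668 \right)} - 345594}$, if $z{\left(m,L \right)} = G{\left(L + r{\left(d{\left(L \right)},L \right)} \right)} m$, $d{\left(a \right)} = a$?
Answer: $- \frac{39910995}{8393584} \approx -4.7549$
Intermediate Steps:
$r{\left(q,c \right)} = \frac{c}{30}$ ($r{\left(q,c \right)} = \frac{c \frac{1}{6}}{5} = \frac{\frac{1}{6} c}{5} = \frac{c}{30}$)
$z{\left(m,L \right)} = \frac{31 L m}{30}$ ($z{\left(m,L \right)} = \left(L + \frac{L}{30}\right) m = \frac{31 L}{30} m = \frac{31 L m}{30}$)
$F{\left(y \right)} = \frac{375}{8} + \frac{5 y}{8}$ ($F{\left(y \right)} = \frac{5 \left(\left(-40 + y\right) + 115\right)}{8} = \frac{5 \left(75 + y\right)}{8} = \frac{375}{8} + \frac{5 y}{8}$)
$\frac{F{\left(76 \right)} - 332686}{z{\left(-602,-668 \right)} - 345594} = \frac{\left(\frac{375}{8} + \frac{5}{8} \cdot 76\right) - 332686}{\frac{31}{30} \left(-668\right) \left(-602\right) - 345594} = \frac{\left(\frac{375}{8} + \frac{95}{2}\right) - 332686}{\frac{6233108}{15} - 345594} = \frac{\frac{755}{8} - 332686}{\frac{1049198}{15}} = \left(- \frac{2660733}{8}\right) \frac{15}{1049198} = - \frac{39910995}{8393584}$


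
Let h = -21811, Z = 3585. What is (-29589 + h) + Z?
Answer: -47815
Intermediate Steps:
(-29589 + h) + Z = (-29589 - 21811) + 3585 = -51400 + 3585 = -47815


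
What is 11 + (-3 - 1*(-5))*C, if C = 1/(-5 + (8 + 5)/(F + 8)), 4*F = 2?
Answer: 615/59 ≈ 10.424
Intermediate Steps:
F = ½ (F = (¼)*2 = ½ ≈ 0.50000)
C = -17/59 (C = 1/(-5 + (8 + 5)/(½ + 8)) = 1/(-5 + 13/(17/2)) = 1/(-5 + 13*(2/17)) = 1/(-5 + 26/17) = 1/(-59/17) = -17/59 ≈ -0.28814)
11 + (-3 - 1*(-5))*C = 11 + (-3 - 1*(-5))*(-17/59) = 11 + (-3 + 5)*(-17/59) = 11 + 2*(-17/59) = 11 - 34/59 = 615/59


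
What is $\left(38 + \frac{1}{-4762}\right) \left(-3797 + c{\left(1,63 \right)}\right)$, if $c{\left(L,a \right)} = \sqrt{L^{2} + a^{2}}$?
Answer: $- \frac{687086135}{4762} + \frac{180955 \sqrt{3970}}{4762} \approx -1.4189 \cdot 10^{5}$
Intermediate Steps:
$\left(38 + \frac{1}{-4762}\right) \left(-3797 + c{\left(1,63 \right)}\right) = \left(38 + \frac{1}{-4762}\right) \left(-3797 + \sqrt{1^{2} + 63^{2}}\right) = \left(38 - \frac{1}{4762}\right) \left(-3797 + \sqrt{1 + 3969}\right) = \frac{180955 \left(-3797 + \sqrt{3970}\right)}{4762} = - \frac{687086135}{4762} + \frac{180955 \sqrt{3970}}{4762}$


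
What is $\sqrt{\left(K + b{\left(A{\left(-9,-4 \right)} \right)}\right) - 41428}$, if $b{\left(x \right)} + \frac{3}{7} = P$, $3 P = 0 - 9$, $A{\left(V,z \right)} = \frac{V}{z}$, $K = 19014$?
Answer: $\frac{i \sqrt{1098454}}{7} \approx 149.72 i$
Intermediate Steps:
$P = -3$ ($P = \frac{0 - 9}{3} = \frac{1}{3} \left(-9\right) = -3$)
$b{\left(x \right)} = - \frac{24}{7}$ ($b{\left(x \right)} = - \frac{3}{7} - 3 = - \frac{24}{7}$)
$\sqrt{\left(K + b{\left(A{\left(-9,-4 \right)} \right)}\right) - 41428} = \sqrt{\left(19014 - \frac{24}{7}\right) - 41428} = \sqrt{\frac{133074}{7} - 41428} = \sqrt{- \frac{156922}{7}} = \frac{i \sqrt{1098454}}{7}$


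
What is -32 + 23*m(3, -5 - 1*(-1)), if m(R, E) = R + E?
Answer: -55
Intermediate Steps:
m(R, E) = E + R
-32 + 23*m(3, -5 - 1*(-1)) = -32 + 23*((-5 - 1*(-1)) + 3) = -32 + 23*((-5 + 1) + 3) = -32 + 23*(-4 + 3) = -32 + 23*(-1) = -32 - 23 = -55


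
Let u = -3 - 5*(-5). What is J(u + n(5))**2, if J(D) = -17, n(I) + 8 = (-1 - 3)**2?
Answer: 289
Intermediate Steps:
n(I) = 8 (n(I) = -8 + (-1 - 3)**2 = -8 + (-4)**2 = -8 + 16 = 8)
u = 22 (u = -3 + 25 = 22)
J(u + n(5))**2 = (-17)**2 = 289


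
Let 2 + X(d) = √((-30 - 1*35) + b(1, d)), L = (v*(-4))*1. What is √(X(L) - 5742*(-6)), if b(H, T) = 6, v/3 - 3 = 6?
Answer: √(34450 + I*√59) ≈ 185.61 + 0.021*I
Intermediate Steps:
v = 27 (v = 9 + 3*6 = 9 + 18 = 27)
L = -108 (L = (27*(-4))*1 = -108*1 = -108)
X(d) = -2 + I*√59 (X(d) = -2 + √((-30 - 1*35) + 6) = -2 + √((-30 - 35) + 6) = -2 + √(-65 + 6) = -2 + √(-59) = -2 + I*√59)
√(X(L) - 5742*(-6)) = √((-2 + I*√59) - 5742*(-6)) = √((-2 + I*√59) + 34452) = √(34450 + I*√59)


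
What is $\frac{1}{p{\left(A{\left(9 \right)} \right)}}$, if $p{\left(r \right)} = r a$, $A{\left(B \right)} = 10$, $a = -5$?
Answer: $- \frac{1}{50} \approx -0.02$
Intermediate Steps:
$p{\left(r \right)} = - 5 r$ ($p{\left(r \right)} = r \left(-5\right) = - 5 r$)
$\frac{1}{p{\left(A{\left(9 \right)} \right)}} = \frac{1}{\left(-5\right) 10} = \frac{1}{-50} = - \frac{1}{50}$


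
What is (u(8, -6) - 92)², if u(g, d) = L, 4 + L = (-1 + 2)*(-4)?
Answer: 10000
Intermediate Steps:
L = -8 (L = -4 + (-1 + 2)*(-4) = -4 + 1*(-4) = -4 - 4 = -8)
u(g, d) = -8
(u(8, -6) - 92)² = (-8 - 92)² = (-100)² = 10000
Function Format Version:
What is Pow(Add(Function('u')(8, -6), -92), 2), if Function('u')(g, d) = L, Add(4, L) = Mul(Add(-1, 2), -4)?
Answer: 10000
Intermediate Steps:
L = -8 (L = Add(-4, Mul(Add(-1, 2), -4)) = Add(-4, Mul(1, -4)) = Add(-4, -4) = -8)
Function('u')(g, d) = -8
Pow(Add(Function('u')(8, -6), -92), 2) = Pow(Add(-8, -92), 2) = Pow(-100, 2) = 10000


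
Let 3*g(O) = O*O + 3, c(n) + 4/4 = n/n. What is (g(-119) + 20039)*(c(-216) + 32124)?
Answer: 795400948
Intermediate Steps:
c(n) = 0 (c(n) = -1 + n/n = -1 + 1 = 0)
g(O) = 1 + O**2/3 (g(O) = (O*O + 3)/3 = (O**2 + 3)/3 = (3 + O**2)/3 = 1 + O**2/3)
(g(-119) + 20039)*(c(-216) + 32124) = ((1 + (1/3)*(-119)**2) + 20039)*(0 + 32124) = ((1 + (1/3)*14161) + 20039)*32124 = ((1 + 14161/3) + 20039)*32124 = (14164/3 + 20039)*32124 = (74281/3)*32124 = 795400948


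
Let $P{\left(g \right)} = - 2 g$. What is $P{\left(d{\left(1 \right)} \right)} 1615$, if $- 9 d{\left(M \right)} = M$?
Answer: $\frac{3230}{9} \approx 358.89$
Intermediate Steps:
$d{\left(M \right)} = - \frac{M}{9}$
$P{\left(d{\left(1 \right)} \right)} 1615 = - 2 \left(\left(- \frac{1}{9}\right) 1\right) 1615 = \left(-2\right) \left(- \frac{1}{9}\right) 1615 = \frac{2}{9} \cdot 1615 = \frac{3230}{9}$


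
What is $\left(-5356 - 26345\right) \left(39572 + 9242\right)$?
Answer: $-1547452614$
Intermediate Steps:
$\left(-5356 - 26345\right) \left(39572 + 9242\right) = \left(-31701\right) 48814 = -1547452614$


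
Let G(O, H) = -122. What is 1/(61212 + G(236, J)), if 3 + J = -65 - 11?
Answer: 1/61090 ≈ 1.6369e-5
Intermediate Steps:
J = -79 (J = -3 + (-65 - 11) = -3 - 76 = -79)
1/(61212 + G(236, J)) = 1/(61212 - 122) = 1/61090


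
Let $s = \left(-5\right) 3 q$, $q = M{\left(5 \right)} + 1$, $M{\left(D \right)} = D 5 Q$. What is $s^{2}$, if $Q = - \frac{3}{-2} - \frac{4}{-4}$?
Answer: $\frac{3629025}{4} \approx 9.0726 \cdot 10^{5}$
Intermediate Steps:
$Q = \frac{5}{2}$ ($Q = \left(-3\right) \left(- \frac{1}{2}\right) - -1 = \frac{3}{2} + 1 = \frac{5}{2} \approx 2.5$)
$M{\left(D \right)} = \frac{25 D}{2}$ ($M{\left(D \right)} = D 5 \cdot \frac{5}{2} = 5 D \frac{5}{2} = \frac{25 D}{2}$)
$q = \frac{127}{2}$ ($q = \frac{25}{2} \cdot 5 + 1 = \frac{125}{2} + 1 = \frac{127}{2} \approx 63.5$)
$s = - \frac{1905}{2}$ ($s = \left(-5\right) 3 \cdot \frac{127}{2} = \left(-15\right) \frac{127}{2} = - \frac{1905}{2} \approx -952.5$)
$s^{2} = \left(- \frac{1905}{2}\right)^{2} = \frac{3629025}{4}$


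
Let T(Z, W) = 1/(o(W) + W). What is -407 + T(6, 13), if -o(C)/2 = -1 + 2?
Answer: -4476/11 ≈ -406.91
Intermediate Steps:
o(C) = -2 (o(C) = -2*(-1 + 2) = -2*1 = -2)
T(Z, W) = 1/(-2 + W)
-407 + T(6, 13) = -407 + 1/(-2 + 13) = -407 + 1/11 = -4476/11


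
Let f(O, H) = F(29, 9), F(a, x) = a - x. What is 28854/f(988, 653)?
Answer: 14427/10 ≈ 1442.7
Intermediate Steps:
f(O, H) = 20 (f(O, H) = 29 - 1*9 = 29 - 9 = 20)
28854/f(988, 653) = 28854/20 = 28854*(1/20) = 14427/10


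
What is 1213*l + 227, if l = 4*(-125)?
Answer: -606273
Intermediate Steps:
l = -500
1213*l + 227 = 1213*(-500) + 227 = -606500 + 227 = -606273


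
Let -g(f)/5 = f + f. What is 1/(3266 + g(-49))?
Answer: 1/3756 ≈ 0.00026624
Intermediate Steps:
g(f) = -10*f (g(f) = -5*(f + f) = -10*f)
1/(3266 + g(-49)) = 1/(3266 - 10*(-49)) = 1/(3266 + 490) = 1/3756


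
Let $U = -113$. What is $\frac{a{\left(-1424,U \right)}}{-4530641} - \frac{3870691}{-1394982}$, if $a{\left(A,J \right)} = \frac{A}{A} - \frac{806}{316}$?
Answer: $\frac{8768356753018}{3160081321731} \approx 2.7747$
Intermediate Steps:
$a{\left(A,J \right)} = - \frac{245}{158}$ ($a{\left(A,J \right)} = 1 - \frac{403}{158} = - \frac{245}{158}$)
$\frac{a{\left(-1424,U \right)}}{-4530641} - \frac{3870691}{-1394982} = - \frac{245}{158 \left(-4530641\right)} - \frac{3870691}{-1394982} = \left(- \frac{245}{158}\right) \left(- \frac{1}{4530641}\right) - - \frac{3870691}{1394982} = \frac{245}{715841278} + \frac{3870691}{1394982} = \frac{8768356753018}{3160081321731}$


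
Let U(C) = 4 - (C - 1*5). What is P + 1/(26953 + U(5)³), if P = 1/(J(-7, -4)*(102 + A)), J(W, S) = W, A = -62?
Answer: -26737/7564760 ≈ -0.0035344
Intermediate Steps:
U(C) = 9 - C (U(C) = 4 - (C - 5) = 4 - (-5 + C) = 4 + (5 - C) = 9 - C)
P = -1/280 (P = 1/(-7*(102 - 62)) = 1/(-7*40) = 1/(-280) = -1/280 ≈ -0.0035714)
P + 1/(26953 + U(5)³) = -1/280 + 1/(26953 + (9 - 1*5)³) = -1/280 + 1/(26953 + (9 - 5)³) = -1/280 + 1/(26953 + 4³) = -1/280 + 1/(26953 + 64) = -1/280 + 1/27017 = -26737/7564760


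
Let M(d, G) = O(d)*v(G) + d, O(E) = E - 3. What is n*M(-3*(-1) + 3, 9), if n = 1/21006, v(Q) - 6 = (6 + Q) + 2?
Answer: 25/7002 ≈ 0.0035704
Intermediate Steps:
O(E) = -3 + E
v(Q) = 14 + Q (v(Q) = 6 + ((6 + Q) + 2) = 6 + (8 + Q) = 14 + Q)
n = 1/21006 ≈ 4.7605e-5
M(d, G) = d + (-3 + d)*(14 + G) (M(d, G) = (-3 + d)*(14 + G) + d = d + (-3 + d)*(14 + G))
n*M(-3*(-1) + 3, 9) = ((-3*(-1) + 3) + (-3 + (-3*(-1) + 3))*(14 + 9))/21006 = ((3 + 3) + (-3 + (3 + 3))*23)/21006 = (6 + (-3 + 6)*23)/21006 = (6 + 3*23)/21006 = (6 + 69)/21006 = (1/21006)*75 = 25/7002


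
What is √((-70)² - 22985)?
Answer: I*√18085 ≈ 134.48*I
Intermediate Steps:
√((-70)² - 22985) = √(4900 - 22985) = √(-18085) = I*√18085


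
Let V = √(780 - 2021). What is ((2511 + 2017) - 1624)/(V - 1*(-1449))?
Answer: 2103948/1050421 - 1452*I*√1241/1050421 ≈ 2.003 - 0.048696*I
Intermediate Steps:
V = I*√1241 (V = √(-1241) = I*√1241 ≈ 35.228*I)
((2511 + 2017) - 1624)/(V - 1*(-1449)) = ((2511 + 2017) - 1624)/(I*√1241 - 1*(-1449)) = (4528 - 1624)/(I*√1241 + 1449) = 2904/(1449 + I*√1241)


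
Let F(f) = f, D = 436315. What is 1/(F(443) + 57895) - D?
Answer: -25453744469/58338 ≈ -4.3632e+5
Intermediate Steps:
1/(F(443) + 57895) - D = 1/(443 + 57895) - 1*436315 = 1/58338 - 436315 = -25453744469/58338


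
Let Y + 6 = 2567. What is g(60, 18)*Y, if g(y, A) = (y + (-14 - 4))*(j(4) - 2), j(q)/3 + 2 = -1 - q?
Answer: -2473926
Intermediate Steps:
Y = 2561 (Y = -6 + 2567 = 2561)
j(q) = -9 - 3*q (j(q) = -6 + 3*(-1 - q) = -6 + (-3 - 3*q) = -9 - 3*q)
g(y, A) = 414 - 23*y (g(y, A) = (y + (-14 - 4))*((-9 - 3*4) - 2) = (y - 18)*((-9 - 12) - 2) = (-18 + y)*(-21 - 2) = (-18 + y)*(-23) = 414 - 23*y)
g(60, 18)*Y = (414 - 23*60)*2561 = (414 - 1380)*2561 = -966*2561 = -2473926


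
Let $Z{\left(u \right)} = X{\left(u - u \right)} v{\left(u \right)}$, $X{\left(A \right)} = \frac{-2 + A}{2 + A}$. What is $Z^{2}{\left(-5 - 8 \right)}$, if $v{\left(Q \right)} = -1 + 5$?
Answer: $16$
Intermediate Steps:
$v{\left(Q \right)} = 4$
$X{\left(A \right)} = \frac{-2 + A}{2 + A}$
$Z{\left(u \right)} = -4$ ($Z{\left(u \right)} = \frac{-2 + \left(u - u\right)}{2 + \left(u - u\right)} 4 = \frac{-2 + 0}{2 + 0} \cdot 4 = \frac{1}{2} \left(-2\right) 4 = \left(-1\right) 4 = -4$)
$Z^{2}{\left(-5 - 8 \right)} = \left(-4\right)^{2} = 16$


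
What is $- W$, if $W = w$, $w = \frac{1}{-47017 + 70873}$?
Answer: $- \frac{1}{23856} \approx -4.1918 \cdot 10^{-5}$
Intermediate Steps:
$w = \frac{1}{23856} \approx 4.1918 \cdot 10^{-5}$
$W = \frac{1}{23856} \approx 4.1918 \cdot 10^{-5}$
$- W = \left(-1\right) \frac{1}{23856} = - \frac{1}{23856}$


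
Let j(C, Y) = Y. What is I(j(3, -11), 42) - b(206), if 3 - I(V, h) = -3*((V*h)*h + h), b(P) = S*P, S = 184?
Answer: -95987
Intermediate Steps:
b(P) = 184*P
I(V, h) = 3 + 3*h + 3*V*h² (I(V, h) = 3 - (-3)*((V*h)*h + h) = 3 - (-3)*(V*h² + h) = 3 - (-3)*(h + V*h²) = 3 - (-3*h - 3*V*h²) = 3 + (3*h + 3*V*h²) = 3 + 3*h + 3*V*h²)
I(j(3, -11), 42) - b(206) = (3 + 3*42 + 3*(-11)*42²) - 184*206 = (3 + 126 + 3*(-11)*1764) - 1*37904 = (3 + 126 - 58212) - 37904 = -58083 - 37904 = -95987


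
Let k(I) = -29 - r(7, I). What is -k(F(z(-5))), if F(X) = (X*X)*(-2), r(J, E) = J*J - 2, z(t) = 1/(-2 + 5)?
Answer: 76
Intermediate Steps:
z(t) = ⅓ (z(t) = 1/3 = ⅓)
r(J, E) = -2 + J² (r(J, E) = J² - 2 = -2 + J²)
F(X) = -2*X² (F(X) = X²*(-2) = -2*X²)
k(I) = -76 (k(I) = -29 - (-2 + 7²) = -29 - (-2 + 49) = -29 - 1*47 = -29 - 47 = -76)
-k(F(z(-5))) = -1*(-76) = 76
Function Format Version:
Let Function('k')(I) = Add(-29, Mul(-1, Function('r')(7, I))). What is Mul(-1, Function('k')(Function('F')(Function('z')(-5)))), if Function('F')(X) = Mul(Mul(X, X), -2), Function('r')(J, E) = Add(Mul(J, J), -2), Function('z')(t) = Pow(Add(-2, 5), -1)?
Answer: 76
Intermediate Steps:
Function('z')(t) = Rational(1, 3) (Function('z')(t) = Pow(3, -1) = Rational(1, 3))
Function('r')(J, E) = Add(-2, Pow(J, 2)) (Function('r')(J, E) = Add(Pow(J, 2), -2) = Add(-2, Pow(J, 2)))
Function('F')(X) = Mul(-2, Pow(X, 2)) (Function('F')(X) = Mul(Pow(X, 2), -2) = Mul(-2, Pow(X, 2)))
Function('k')(I) = -76 (Function('k')(I) = Add(-29, Mul(-1, Add(-2, Pow(7, 2)))) = Add(-29, Mul(-1, Add(-2, 49))) = Add(-29, Mul(-1, 47)) = Add(-29, -47) = -76)
Mul(-1, Function('k')(Function('F')(Function('z')(-5)))) = Mul(-1, -76) = 76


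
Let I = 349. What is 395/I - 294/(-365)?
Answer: 246781/127385 ≈ 1.9373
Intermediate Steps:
395/I - 294/(-365) = 395/349 - 294/(-365) = 395*(1/349) - 294*(-1/365) = 395/349 + 294/365 = 246781/127385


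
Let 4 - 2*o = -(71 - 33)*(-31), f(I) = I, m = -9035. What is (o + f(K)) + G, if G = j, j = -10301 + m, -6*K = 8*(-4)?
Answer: -59753/3 ≈ -19918.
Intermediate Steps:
K = 16/3 (K = -4*(-4)/3 = -⅙*(-32) = 16/3 ≈ 5.3333)
j = -19336 (j = -10301 - 9035 = -19336)
G = -19336
o = -587 (o = 2 - (-1)*(71 - 33)*(-31)/2 = 2 - (-1)*38*(-31)/2 = 2 - (-1)*(-1178)/2 = 2 - ½*1178 = 2 - 589 = -587)
(o + f(K)) + G = (-587 + 16/3) - 19336 = -1745/3 - 19336 = -59753/3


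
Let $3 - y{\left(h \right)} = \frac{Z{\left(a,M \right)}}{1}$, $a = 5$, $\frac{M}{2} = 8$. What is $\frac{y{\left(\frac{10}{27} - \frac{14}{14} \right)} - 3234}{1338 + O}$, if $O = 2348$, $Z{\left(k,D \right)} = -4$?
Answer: $- \frac{3227}{3686} \approx -0.87547$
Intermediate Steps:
$M = 16$ ($M = 2 \cdot 8 = 16$)
$y{\left(h \right)} = 7$ ($y{\left(h \right)} = 3 - - \frac{4}{1} = 3 - \left(-4\right) 1 = 3 - -4 = 3 + 4 = 7$)
$\frac{y{\left(\frac{10}{27} - \frac{14}{14} \right)} - 3234}{1338 + O} = \frac{7 - 3234}{1338 + 2348} = - \frac{3227}{3686}$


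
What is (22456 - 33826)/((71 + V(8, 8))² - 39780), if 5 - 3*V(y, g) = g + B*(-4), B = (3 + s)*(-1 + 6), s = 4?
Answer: 10233/23552 ≈ 0.43449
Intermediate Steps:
B = 35 (B = (3 + 4)*(-1 + 6) = 7*5 = 35)
V(y, g) = 145/3 - g/3 (V(y, g) = 5/3 - (g + 35*(-4))/3 = 5/3 - (g - 140)/3 = 5/3 - (-140 + g)/3 = 5/3 + (140/3 - g/3) = 145/3 - g/3)
(22456 - 33826)/((71 + V(8, 8))² - 39780) = (22456 - 33826)/((71 + (145/3 - ⅓*8))² - 39780) = -11370/((71 + (145/3 - 8/3))² - 39780) = -11370/((71 + 137/3)² - 39780) = -11370/((350/3)² - 39780) = -11370/(122500/9 - 39780) = -11370/(-235520/9) = -11370*(-9/235520) = 10233/23552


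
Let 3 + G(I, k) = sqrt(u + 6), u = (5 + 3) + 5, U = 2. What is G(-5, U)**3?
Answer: -198 + 46*sqrt(19) ≈ 2.5093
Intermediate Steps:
u = 13 (u = 8 + 5 = 13)
G(I, k) = -3 + sqrt(19) (G(I, k) = -3 + sqrt(13 + 6) = -3 + sqrt(19))
G(-5, U)**3 = (-3 + sqrt(19))**3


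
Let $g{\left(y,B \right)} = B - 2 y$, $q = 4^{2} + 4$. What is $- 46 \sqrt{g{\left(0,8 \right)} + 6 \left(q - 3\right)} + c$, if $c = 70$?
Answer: $70 - 46 \sqrt{110} \approx -412.45$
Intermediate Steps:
$q = 20$ ($q = 16 + 4 = 20$)
$- 46 \sqrt{g{\left(0,8 \right)} + 6 \left(q - 3\right)} + c = - 46 \sqrt{\left(8 - 0\right) + 6 \left(20 - 3\right)} + 70 = - 46 \sqrt{\left(8 + 0\right) + 6 \cdot 17} + 70 = - 46 \sqrt{8 + 102} + 70 = - 46 \sqrt{110} + 70 = 70 - 46 \sqrt{110}$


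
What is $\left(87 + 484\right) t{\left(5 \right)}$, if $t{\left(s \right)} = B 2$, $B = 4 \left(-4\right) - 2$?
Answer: $-20556$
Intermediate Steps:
$B = -18$ ($B = -16 - 2 = -18$)
$t{\left(s \right)} = -36$ ($t{\left(s \right)} = \left(-18\right) 2 = -36$)
$\left(87 + 484\right) t{\left(5 \right)} = \left(87 + 484\right) \left(-36\right) = 571 \left(-36\right) = -20556$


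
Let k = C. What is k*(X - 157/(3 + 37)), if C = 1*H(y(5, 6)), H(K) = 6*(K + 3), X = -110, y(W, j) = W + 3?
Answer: -150381/20 ≈ -7519.0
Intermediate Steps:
y(W, j) = 3 + W
H(K) = 18 + 6*K (H(K) = 6*(3 + K) = 18 + 6*K)
C = 66 (C = 1*(18 + 6*(3 + 5)) = 1*(18 + 6*8) = 1*(18 + 48) = 1*66 = 66)
k = 66
k*(X - 157/(3 + 37)) = 66*(-110 - 157/(3 + 37)) = 66*(-110 - 157/40) = 66*(-4557/40) = -150381/20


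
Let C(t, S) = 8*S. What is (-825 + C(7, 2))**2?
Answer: 654481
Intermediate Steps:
(-825 + C(7, 2))**2 = (-825 + 8*2)**2 = (-825 + 16)**2 = (-809)**2 = 654481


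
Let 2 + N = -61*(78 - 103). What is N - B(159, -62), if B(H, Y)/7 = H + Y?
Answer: 844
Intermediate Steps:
N = 1523 (N = -2 - 61*(78 - 103) = -2 - 61*(-25) = -2 + 1525 = 1523)
B(H, Y) = 7*H + 7*Y (B(H, Y) = 7*(H + Y) = 7*H + 7*Y)
N - B(159, -62) = 1523 - (7*159 + 7*(-62)) = 1523 - (1113 - 434) = 1523 - 1*679 = 1523 - 679 = 844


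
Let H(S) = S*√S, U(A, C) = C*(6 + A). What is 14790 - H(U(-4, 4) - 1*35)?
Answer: 14790 + 81*I*√3 ≈ 14790.0 + 140.3*I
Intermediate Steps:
H(S) = S^(3/2)
14790 - H(U(-4, 4) - 1*35) = 14790 - (4*(6 - 4) - 1*35)^(3/2) = 14790 - (4*2 - 35)^(3/2) = 14790 - (8 - 35)^(3/2) = 14790 - (-27)^(3/2) = 14790 - (-81)*I*√3 = 14790 + 81*I*√3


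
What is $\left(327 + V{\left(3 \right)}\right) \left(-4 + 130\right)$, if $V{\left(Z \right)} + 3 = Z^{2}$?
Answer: $41958$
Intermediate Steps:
$V{\left(Z \right)} = -3 + Z^{2}$
$\left(327 + V{\left(3 \right)}\right) \left(-4 + 130\right) = \left(327 - \left(3 - 3^{2}\right)\right) \left(-4 + 130\right) = \left(327 + \left(-3 + 9\right)\right) 126 = \left(327 + 6\right) 126 = 333 \cdot 126 = 41958$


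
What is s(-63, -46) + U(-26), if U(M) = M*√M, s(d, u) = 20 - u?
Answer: 66 - 26*I*√26 ≈ 66.0 - 132.57*I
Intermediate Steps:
U(M) = M^(3/2)
s(-63, -46) + U(-26) = (20 - 1*(-46)) + (-26)^(3/2) = (20 + 46) - 26*I*√26 = 66 - 26*I*√26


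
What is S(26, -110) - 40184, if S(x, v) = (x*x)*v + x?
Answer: -114518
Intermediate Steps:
S(x, v) = x + v*x² (S(x, v) = x²*v + x = v*x² + x = x + v*x²)
S(26, -110) - 40184 = 26*(1 - 110*26) - 40184 = 26*(1 - 2860) - 40184 = 26*(-2859) - 40184 = -74334 - 40184 = -114518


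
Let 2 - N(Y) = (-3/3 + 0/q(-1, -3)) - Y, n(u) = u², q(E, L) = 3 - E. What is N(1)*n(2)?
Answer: 16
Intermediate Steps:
N(Y) = 3 + Y (N(Y) = 2 - ((-3/3 + 0/(3 - 1*(-1))) - Y) = 2 - ((-3*⅓ + 0/(3 + 1)) - Y) = 2 - ((-1 + 0/4) - Y) = 2 - ((-1 + 0*(¼)) - Y) = 2 - ((-1 + 0) - Y) = 2 - (-1 - Y) = 2 + (1 + Y) = 3 + Y)
N(1)*n(2) = (3 + 1)*2² = 4*4 = 16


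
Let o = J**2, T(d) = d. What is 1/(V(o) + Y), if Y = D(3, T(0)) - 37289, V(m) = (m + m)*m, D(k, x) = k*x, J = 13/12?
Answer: -10368/386583791 ≈ -2.6820e-5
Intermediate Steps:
J = 13/12 (J = 13*(1/12) = 13/12 ≈ 1.0833)
o = 169/144 (o = (13/12)**2 = 169/144 ≈ 1.1736)
V(m) = 2*m**2 (V(m) = (2*m)*m = 2*m**2)
Y = -37289 (Y = 3*0 - 37289 = 0 - 37289 = -37289)
1/(V(o) + Y) = 1/(2*(169/144)**2 - 37289) = 1/(2*(28561/20736) - 37289) = 1/(28561/10368 - 37289) = 1/(-386583791/10368) = -10368/386583791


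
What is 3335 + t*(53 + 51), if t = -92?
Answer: -6233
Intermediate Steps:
3335 + t*(53 + 51) = 3335 - 92*(53 + 51) = 3335 - 92*104 = 3335 - 9568 = -6233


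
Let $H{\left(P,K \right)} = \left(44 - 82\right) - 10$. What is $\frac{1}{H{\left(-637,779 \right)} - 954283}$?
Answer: $- \frac{1}{954331} \approx -1.0479 \cdot 10^{-6}$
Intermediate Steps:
$H{\left(P,K \right)} = -48$ ($H{\left(P,K \right)} = -38 - 10 = -48$)
$\frac{1}{H{\left(-637,779 \right)} - 954283} = \frac{1}{-48 - 954283} = \frac{1}{-954331} = - \frac{1}{954331}$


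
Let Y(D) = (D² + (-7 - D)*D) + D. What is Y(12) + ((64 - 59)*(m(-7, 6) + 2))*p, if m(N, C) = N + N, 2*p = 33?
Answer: -1062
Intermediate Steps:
p = 33/2 (p = (½)*33 = 33/2 ≈ 16.500)
m(N, C) = 2*N
Y(D) = D + D² + D*(-7 - D) (Y(D) = (D² + D*(-7 - D)) + D = D + D² + D*(-7 - D))
Y(12) + ((64 - 59)*(m(-7, 6) + 2))*p = -6*12 + ((64 - 59)*(2*(-7) + 2))*(33/2) = -72 + (5*(-14 + 2))*(33/2) = -72 + (5*(-12))*(33/2) = -72 - 60*33/2 = -72 - 990 = -1062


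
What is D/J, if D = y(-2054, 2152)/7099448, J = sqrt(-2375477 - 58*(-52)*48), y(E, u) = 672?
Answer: -84*I*sqrt(2230709)/1979600318579 ≈ -6.3376e-8*I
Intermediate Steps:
J = I*sqrt(2230709) (J = sqrt(-2375477 + 3016*48) = sqrt(-2375477 + 144768) = sqrt(-2230709) = I*sqrt(2230709) ≈ 1493.6*I)
D = 84/887431 (D = 672/7099448 = 672*(1/7099448) = 84/887431 ≈ 9.4655e-5)
D/J = 84/(887431*((I*sqrt(2230709)))) = 84*(-I*sqrt(2230709)/2230709)/887431 = -84*I*sqrt(2230709)/1979600318579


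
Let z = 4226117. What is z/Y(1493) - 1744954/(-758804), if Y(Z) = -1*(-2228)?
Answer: 802670560395/422653828 ≈ 1899.1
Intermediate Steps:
Y(Z) = 2228
z/Y(1493) - 1744954/(-758804) = 4226117/2228 - 1744954/(-758804) = 4226117*(1/2228) - 1744954*(-1/758804) = 4226117/2228 + 872477/379402 = 802670560395/422653828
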